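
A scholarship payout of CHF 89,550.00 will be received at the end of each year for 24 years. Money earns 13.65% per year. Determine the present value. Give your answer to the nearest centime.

CHF 625,616.45

This is an ordinary annuity: 24 payments of CHF 89,550.00 at the end of each year.
Periodic rate r = 0.1365 per year.
PV = PMT × [(1 − (1+r)^−n)/r] = 89,550 × [1 − (1+r)^−24] / r = CHF 625,616.45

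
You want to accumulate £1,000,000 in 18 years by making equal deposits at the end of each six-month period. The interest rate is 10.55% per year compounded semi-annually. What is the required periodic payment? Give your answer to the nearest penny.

Level ordinary annuity; solve FV = PMT × [((1+r)^n − 1)/r] for PMT.
Periodic rate r = 0.1055/2 per half-year; n is counted in half-years.
With n = 36: PMT = 1,000,000 / ([((1+r)^n − 1)/r]) = £9,834.65

£9,834.65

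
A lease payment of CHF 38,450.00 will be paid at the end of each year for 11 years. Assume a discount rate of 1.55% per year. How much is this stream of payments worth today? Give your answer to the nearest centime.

This is an ordinary annuity: 11 payments of CHF 38,450.00 at the end of each year.
Periodic rate r = 0.0155 per year.
PV = PMT × [(1 − (1+r)^−n)/r] = 38,450 × [1 − (1+r)^−11] / r = CHF 386,120.68

CHF 386,120.68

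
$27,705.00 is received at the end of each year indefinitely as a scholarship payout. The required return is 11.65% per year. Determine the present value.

Periodic rate r = 0.1165 per year.
Level perpetuity: PV = PMT / r = 27,705 / (0.1165) = $237,811.16.

$237,811.16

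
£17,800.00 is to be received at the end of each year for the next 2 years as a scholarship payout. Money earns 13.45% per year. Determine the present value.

£29,519.38

This is an ordinary annuity: 2 payments of £17,800.00 at the end of each year.
Periodic rate r = 0.1345 per year.
PV = PMT × [(1 − (1+r)^−n)/r] = 17,800 × [1 − (1+r)^−2] / r = £29,519.38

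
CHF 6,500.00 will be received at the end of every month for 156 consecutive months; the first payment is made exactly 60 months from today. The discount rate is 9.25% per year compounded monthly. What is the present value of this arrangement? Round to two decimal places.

CHF 374,246.26

Ordinary annuity of 156 payments, first payment at period 60.
Periodic rate r = 0.0925/12 per month; n is counted in months.
The ordinary-annuity PV formula values the stream one period before the first payment (period 59); discount that back 59 periods:
PV₀ = 6,500 × [1 − (1+r)^−156] / r × (1+r)^−59 = CHF 374,246.26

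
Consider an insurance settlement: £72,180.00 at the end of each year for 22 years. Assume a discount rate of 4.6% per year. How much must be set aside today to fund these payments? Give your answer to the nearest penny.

This is an ordinary annuity: 22 payments of £72,180.00 at the end of each year.
Periodic rate r = 0.046 per year.
PV = PMT × [(1 − (1+r)^−n)/r] = 72,180 × [1 − (1+r)^−22] / r = £985,736.40

£985,736.40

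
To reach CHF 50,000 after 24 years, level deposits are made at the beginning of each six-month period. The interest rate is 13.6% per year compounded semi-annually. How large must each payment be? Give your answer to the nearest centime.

Level annuity due; solve FV = PMT × [((1+r)^n − 1)/r] × (1+r) for PMT.
Periodic rate r = 0.136/2 per half-year; n is counted in half-years.
With n = 48: PMT = 50,000 / ([((1+r)^n − 1)/r] × (1+r)) = CHF 141.37

CHF 141.37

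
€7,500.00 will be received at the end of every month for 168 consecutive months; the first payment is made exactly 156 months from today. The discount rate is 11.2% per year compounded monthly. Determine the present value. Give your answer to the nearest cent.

Ordinary annuity of 168 payments, first payment at period 156.
Periodic rate r = 0.112/12 per month; n is counted in months.
The ordinary-annuity PV formula values the stream one period before the first payment (period 155); discount that back 155 periods:
PV₀ = 7,500 × [1 − (1+r)^−168] / r × (1+r)^−155 = €150,416.45

€150,416.45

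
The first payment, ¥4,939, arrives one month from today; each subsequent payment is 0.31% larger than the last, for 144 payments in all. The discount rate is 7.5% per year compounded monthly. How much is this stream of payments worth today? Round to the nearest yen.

Periodic rate r = 0.075/12 per month; n is counted in months.
Growing ordinary annuity: PV = PMT₁ × [1 − ((1+g)/(1+r))^n] / (r − g) = 4,939 × [1 − ((1+0.0031)/(1+r))^144] / (r − 0.0031) = ¥569,664.

¥569,664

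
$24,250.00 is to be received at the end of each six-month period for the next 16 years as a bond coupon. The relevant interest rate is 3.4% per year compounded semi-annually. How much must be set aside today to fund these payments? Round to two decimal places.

$594,721.51

This is an ordinary annuity: 32 payments of $24,250.00 at the end of each six-month period.
Periodic rate r = 0.034/2 per half-year; n is counted in half-years.
PV = PMT × [(1 − (1+r)^−n)/r] = 24,250 × [1 − (1+r)^−32] / r = $594,721.51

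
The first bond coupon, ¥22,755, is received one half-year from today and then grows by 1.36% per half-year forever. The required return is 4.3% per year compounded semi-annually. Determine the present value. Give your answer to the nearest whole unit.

¥2,880,380

Periodic rate r = 0.043/2 per half-year.
Growing perpetuity (Gordon): PV = PMT₁ / (r − g) = 22,755 / (r − 0.0136) = ¥2,880,380.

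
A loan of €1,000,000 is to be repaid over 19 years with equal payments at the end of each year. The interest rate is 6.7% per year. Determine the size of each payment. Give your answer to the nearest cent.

€94,587.27

Level ordinary annuity; solve PV = PMT × [(1 − (1+r)^−n)/r] for PMT.
Periodic rate r = 0.067 per year.
With n = 19: PMT = 1,000,000 / ([(1 − (1+r)^−n)/r]) = €94,587.27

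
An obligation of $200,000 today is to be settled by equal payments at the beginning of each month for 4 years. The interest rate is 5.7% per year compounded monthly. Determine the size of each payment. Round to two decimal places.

$4,647.47

Level annuity due; solve PV = PMT × [(1 − (1+r)^−n)/r] × (1+r) for PMT.
Periodic rate r = 0.057/12 per month; n is counted in months.
With n = 48: PMT = 200,000 / ([(1 − (1+r)^−n)/r] × (1+r)) = $4,647.47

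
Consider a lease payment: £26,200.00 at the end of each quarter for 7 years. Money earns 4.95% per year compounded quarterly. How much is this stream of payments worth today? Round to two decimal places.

This is an ordinary annuity: 28 payments of £26,200.00 at the end of each quarter.
Periodic rate r = 0.0495/4 per quarter; n is counted in quarters.
PV = PMT × [(1 − (1+r)^−n)/r] = 26,200 × [1 − (1+r)^−28] / r = £616,808.02

£616,808.02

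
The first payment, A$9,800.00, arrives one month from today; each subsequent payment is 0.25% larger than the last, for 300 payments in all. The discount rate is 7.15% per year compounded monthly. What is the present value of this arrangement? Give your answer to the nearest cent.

Periodic rate r = 0.0715/12 per month; n is counted in months.
Growing ordinary annuity: PV = PMT₁ × [1 − ((1+g)/(1+r))^n] / (r − g) = 9,800 × [1 − ((1+0.0025)/(1+r))^300] / (r − 0.0025) = A$1,825,235.15.

A$1,825,235.15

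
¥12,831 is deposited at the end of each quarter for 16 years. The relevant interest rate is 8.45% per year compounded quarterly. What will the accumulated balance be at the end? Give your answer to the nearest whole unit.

This is an ordinary annuity: 64 deposits of ¥12,831 at the end of each quarter.
Periodic rate r = 0.0845/4 per quarter; n is counted in quarters.
FV = PMT × [((1+r)^n − 1)/r] = 12,831 × [(1+r)^64 − 1] / r = ¥1,707,418

¥1,707,418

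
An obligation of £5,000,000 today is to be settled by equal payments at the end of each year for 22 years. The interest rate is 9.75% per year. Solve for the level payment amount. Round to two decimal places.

Level ordinary annuity; solve PV = PMT × [(1 − (1+r)^−n)/r] for PMT.
Periodic rate r = 0.0975 per year.
With n = 22: PMT = 5,000,000 / ([(1 − (1+r)^−n)/r]) = £559,799.04

£559,799.04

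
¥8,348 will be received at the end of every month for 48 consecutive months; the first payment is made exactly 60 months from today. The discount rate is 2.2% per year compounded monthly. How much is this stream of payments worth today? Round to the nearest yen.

Ordinary annuity of 48 payments, first payment at period 60.
Periodic rate r = 0.022/12 per month; n is counted in months.
The ordinary-annuity PV formula values the stream one period before the first payment (period 59); discount that back 59 periods:
PV₀ = 8,348 × [1 − (1+r)^−48] / r × (1+r)^−59 = ¥343,986

¥343,986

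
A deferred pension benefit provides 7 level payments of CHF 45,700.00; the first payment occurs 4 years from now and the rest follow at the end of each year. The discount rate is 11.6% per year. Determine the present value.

Ordinary annuity of 7 payments, first payment at period 4.
Periodic rate r = 0.116 per year.
The ordinary-annuity PV formula values the stream one period before the first payment (period 3); discount that back 3 periods:
PV₀ = 45,700 × [1 − (1+r)^−7] / r × (1+r)^−3 = CHF 151,976.08

CHF 151,976.08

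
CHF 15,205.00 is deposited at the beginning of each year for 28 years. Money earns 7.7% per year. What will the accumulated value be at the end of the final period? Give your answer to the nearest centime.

CHF 1,484,598.09

This is an annuity due: 28 deposits of CHF 15,205.00 at the beginning of each year.
Periodic rate r = 0.077 per year.
FV = PMT × [((1+r)^n − 1)/r] × (1+r) = 15,205 × [(1+r)^28 − 1] / r × (1+r) = CHF 1,484,598.09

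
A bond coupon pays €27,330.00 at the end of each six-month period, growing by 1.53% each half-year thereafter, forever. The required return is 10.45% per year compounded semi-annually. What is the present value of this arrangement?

Periodic rate r = 0.1045/2 per half-year.
Growing perpetuity (Gordon): PV = PMT₁ / (r − g) = 27,330 / (r − 0.0153) = €739,648.17.

€739,648.17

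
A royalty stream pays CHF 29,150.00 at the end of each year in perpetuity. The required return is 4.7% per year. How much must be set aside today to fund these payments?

Periodic rate r = 0.047 per year.
Level perpetuity: PV = PMT / r = 29,150 / (0.047) = CHF 620,212.77.

CHF 620,212.77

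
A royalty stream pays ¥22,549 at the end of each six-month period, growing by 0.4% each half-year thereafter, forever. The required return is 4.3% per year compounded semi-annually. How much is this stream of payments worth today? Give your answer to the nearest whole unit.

Periodic rate r = 0.043/2 per half-year.
Growing perpetuity (Gordon): PV = PMT₁ / (r − g) = 22,549 / (r − 0.004) = ¥1,288,514.

¥1,288,514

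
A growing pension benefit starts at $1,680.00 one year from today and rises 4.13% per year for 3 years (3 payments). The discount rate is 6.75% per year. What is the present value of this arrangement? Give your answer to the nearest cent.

$4,606.38

Periodic rate r = 0.0675 per year.
Growing ordinary annuity: PV = PMT₁ × [1 − ((1+g)/(1+r))^n] / (r − g) = 1,680 × [1 − ((1+0.0413)/(1+r))^3] / (r − 0.0413) = $4,606.38.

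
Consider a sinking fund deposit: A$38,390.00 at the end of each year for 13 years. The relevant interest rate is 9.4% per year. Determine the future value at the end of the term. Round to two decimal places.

This is an ordinary annuity: 13 deposits of A$38,390.00 at the end of each year.
Periodic rate r = 0.094 per year.
FV = PMT × [((1+r)^n − 1)/r] = 38,390 × [(1+r)^13 − 1] / r = A$904,749.09

A$904,749.09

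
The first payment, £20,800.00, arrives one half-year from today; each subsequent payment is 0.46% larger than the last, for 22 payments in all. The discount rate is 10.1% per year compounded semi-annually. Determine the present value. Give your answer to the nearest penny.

Periodic rate r = 0.101/2 per half-year; n is counted in half-years.
Growing ordinary annuity: PV = PMT₁ × [1 − ((1+g)/(1+r))^n] / (r − g) = 20,800 × [1 − ((1+0.0046)/(1+r))^22] / (r − 0.0046) = £283,574.12.

£283,574.12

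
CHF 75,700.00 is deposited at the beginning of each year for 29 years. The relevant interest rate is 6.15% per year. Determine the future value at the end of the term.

This is an annuity due: 29 deposits of CHF 75,700.00 at the beginning of each year.
Periodic rate r = 0.0615 per year.
FV = PMT × [((1+r)^n − 1)/r] × (1+r) = 75,700 × [(1+r)^29 − 1] / r × (1+r) = CHF 6,069,402.48

CHF 6,069,402.48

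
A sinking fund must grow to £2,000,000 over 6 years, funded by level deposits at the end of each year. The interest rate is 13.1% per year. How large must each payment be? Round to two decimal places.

Level ordinary annuity; solve FV = PMT × [((1+r)^n − 1)/r] for PMT.
Periodic rate r = 0.131 per year.
With n = 6: PMT = 2,000,000 / ([((1+r)^n − 1)/r]) = £239,700.46

£239,700.46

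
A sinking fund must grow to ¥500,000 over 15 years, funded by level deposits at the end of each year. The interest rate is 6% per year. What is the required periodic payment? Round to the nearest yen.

Level ordinary annuity; solve FV = PMT × [((1+r)^n − 1)/r] for PMT.
Periodic rate r = 0.06 per year.
With n = 15: PMT = 500,000 / ([((1+r)^n − 1)/r]) = ¥21,481

¥21,481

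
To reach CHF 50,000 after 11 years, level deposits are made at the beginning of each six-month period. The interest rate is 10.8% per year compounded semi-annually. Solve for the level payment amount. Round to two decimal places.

Level annuity due; solve FV = PMT × [((1+r)^n − 1)/r] × (1+r) for PMT.
Periodic rate r = 0.108/2 per half-year; n is counted in half-years.
With n = 22: PMT = 50,000 / ([((1+r)^n − 1)/r] × (1+r)) = CHF 1,174.82

CHF 1,174.82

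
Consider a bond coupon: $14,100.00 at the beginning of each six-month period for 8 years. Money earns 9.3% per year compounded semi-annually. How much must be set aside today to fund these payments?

$163,977.96

This is an annuity due: 16 payments of $14,100.00 at the beginning of each six-month period.
Periodic rate r = 0.093/2 per half-year; n is counted in half-years.
PV = PMT × [(1 − (1+r)^−n)/r] × (1+r) = 14,100 × [1 − (1+r)^−16] / r × (1+r) = $163,977.96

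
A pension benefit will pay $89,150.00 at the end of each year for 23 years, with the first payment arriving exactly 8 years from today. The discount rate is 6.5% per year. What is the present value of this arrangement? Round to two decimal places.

$675,236.02

Ordinary annuity of 23 payments, first payment at period 8.
Periodic rate r = 0.065 per year.
The ordinary-annuity PV formula values the stream one period before the first payment (period 7); discount that back 7 periods:
PV₀ = 89,150 × [1 − (1+r)^−23] / r × (1+r)^−7 = $675,236.02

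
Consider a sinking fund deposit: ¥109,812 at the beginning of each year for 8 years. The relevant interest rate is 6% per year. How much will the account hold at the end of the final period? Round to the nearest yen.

¥1,152,072

This is an annuity due: 8 deposits of ¥109,812 at the beginning of each year.
Periodic rate r = 0.06 per year.
FV = PMT × [((1+r)^n − 1)/r] × (1+r) = 109,812 × [(1+r)^8 − 1] / r × (1+r) = ¥1,152,072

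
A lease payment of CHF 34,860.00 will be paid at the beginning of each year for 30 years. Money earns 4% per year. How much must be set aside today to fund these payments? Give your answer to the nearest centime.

This is an annuity due: 30 payments of CHF 34,860.00 at the beginning of each year.
Periodic rate r = 0.04 per year.
PV = PMT × [(1 − (1+r)^−n)/r] × (1+r) = 34,860 × [1 − (1+r)^−30] / r × (1+r) = CHF 626,912.29

CHF 626,912.29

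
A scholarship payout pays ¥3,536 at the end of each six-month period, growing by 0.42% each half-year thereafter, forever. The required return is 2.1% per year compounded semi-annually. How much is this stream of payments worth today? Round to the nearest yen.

¥561,270

Periodic rate r = 0.021/2 per half-year.
Growing perpetuity (Gordon): PV = PMT₁ / (r − g) = 3,536 / (r − 0.0042) = ¥561,270.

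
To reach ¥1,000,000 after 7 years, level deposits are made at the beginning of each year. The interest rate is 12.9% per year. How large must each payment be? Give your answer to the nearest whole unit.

Level annuity due; solve FV = PMT × [((1+r)^n − 1)/r] × (1+r) for PMT.
Periodic rate r = 0.129 per year.
With n = 7: PMT = 1,000,000 / ([((1+r)^n − 1)/r] × (1+r)) = ¥85,392

¥85,392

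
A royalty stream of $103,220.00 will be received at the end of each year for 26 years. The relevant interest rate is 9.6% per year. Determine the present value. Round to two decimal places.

$976,029.68

This is an ordinary annuity: 26 payments of $103,220.00 at the end of each year.
Periodic rate r = 0.096 per year.
PV = PMT × [(1 − (1+r)^−n)/r] = 103,220 × [1 − (1+r)^−26] / r = $976,029.68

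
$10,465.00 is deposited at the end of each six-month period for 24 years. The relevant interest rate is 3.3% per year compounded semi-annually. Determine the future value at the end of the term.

This is an ordinary annuity: 48 deposits of $10,465.00 at the end of each six-month period.
Periodic rate r = 0.033/2 per half-year; n is counted in half-years.
FV = PMT × [((1+r)^n − 1)/r] = 10,465 × [(1+r)^48 − 1] / r = $757,021.97

$757,021.97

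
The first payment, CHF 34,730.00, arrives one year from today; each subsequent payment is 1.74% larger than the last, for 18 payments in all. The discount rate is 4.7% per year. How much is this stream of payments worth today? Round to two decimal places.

CHF 473,107.76

Periodic rate r = 0.047 per year.
Growing ordinary annuity: PV = PMT₁ × [1 − ((1+g)/(1+r))^n] / (r − g) = 34,730 × [1 − ((1+0.0174)/(1+r))^18] / (r − 0.0174) = CHF 473,107.76.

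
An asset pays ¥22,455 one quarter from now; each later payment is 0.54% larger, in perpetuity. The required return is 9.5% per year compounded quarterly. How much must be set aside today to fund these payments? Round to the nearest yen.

Periodic rate r = 0.095/4 per quarter.
Growing perpetuity (Gordon): PV = PMT₁ / (r − g) = 22,455 / (r − 0.0054) = ¥1,223,706.

¥1,223,706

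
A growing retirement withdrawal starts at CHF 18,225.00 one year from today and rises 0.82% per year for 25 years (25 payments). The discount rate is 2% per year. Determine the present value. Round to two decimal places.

Periodic rate r = 0.02 per year.
Growing ordinary annuity: PV = PMT₁ × [1 − ((1+g)/(1+r))^n] / (r − g) = 18,225 × [1 − ((1+0.0082)/(1+r))^25] / (r − 0.0082) = CHF 389,846.30.

CHF 389,846.30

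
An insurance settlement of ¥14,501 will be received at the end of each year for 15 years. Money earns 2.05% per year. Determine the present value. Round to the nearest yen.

This is an ordinary annuity: 15 payments of ¥14,501 at the end of each year.
Periodic rate r = 0.0205 per year.
PV = PMT × [(1 − (1+r)^−n)/r] = 14,501 × [1 − (1+r)^−15] / r = ¥185,632

¥185,632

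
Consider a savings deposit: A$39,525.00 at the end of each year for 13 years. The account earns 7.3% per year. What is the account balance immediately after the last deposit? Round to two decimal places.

A$811,709.97

This is an ordinary annuity: 13 deposits of A$39,525.00 at the end of each year.
Periodic rate r = 0.073 per year.
FV = PMT × [((1+r)^n − 1)/r] = 39,525 × [(1+r)^13 − 1] / r = A$811,709.97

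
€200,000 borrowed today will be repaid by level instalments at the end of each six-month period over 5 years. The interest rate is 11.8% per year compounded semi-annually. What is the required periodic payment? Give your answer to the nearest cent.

Level ordinary annuity; solve PV = PMT × [(1 − (1+r)^−n)/r] for PMT.
Periodic rate r = 0.118/2 per half-year; n is counted in half-years.
With n = 10: PMT = 200,000 / ([(1 − (1+r)^−n)/r]) = €27,045.00

€27,045.00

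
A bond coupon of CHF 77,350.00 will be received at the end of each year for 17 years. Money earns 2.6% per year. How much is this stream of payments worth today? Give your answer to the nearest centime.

CHF 1,051,988.70

This is an ordinary annuity: 17 payments of CHF 77,350.00 at the end of each year.
Periodic rate r = 0.026 per year.
PV = PMT × [(1 − (1+r)^−n)/r] = 77,350 × [1 − (1+r)^−17] / r = CHF 1,051,988.70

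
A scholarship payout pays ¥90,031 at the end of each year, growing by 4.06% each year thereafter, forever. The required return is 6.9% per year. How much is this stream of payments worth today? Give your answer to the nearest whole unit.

Periodic rate r = 0.069 per year.
Growing perpetuity (Gordon): PV = PMT₁ / (r − g) = 90,031 / (r − 0.0406) = ¥3,170,106.

¥3,170,106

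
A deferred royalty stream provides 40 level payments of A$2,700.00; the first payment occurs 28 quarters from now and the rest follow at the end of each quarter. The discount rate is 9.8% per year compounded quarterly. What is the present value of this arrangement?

A$35,557.15

Ordinary annuity of 40 payments, first payment at period 28.
Periodic rate r = 0.098/4 per quarter; n is counted in quarters.
The ordinary-annuity PV formula values the stream one period before the first payment (period 27); discount that back 27 periods:
PV₀ = 2,700 × [1 − (1+r)^−40] / r × (1+r)^−27 = A$35,557.15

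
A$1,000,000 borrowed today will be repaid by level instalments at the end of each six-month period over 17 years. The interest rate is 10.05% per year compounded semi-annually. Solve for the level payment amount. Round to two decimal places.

A$61,946.81

Level ordinary annuity; solve PV = PMT × [(1 − (1+r)^−n)/r] for PMT.
Periodic rate r = 0.1005/2 per half-year; n is counted in half-years.
With n = 34: PMT = 1,000,000 / ([(1 − (1+r)^−n)/r]) = A$61,946.81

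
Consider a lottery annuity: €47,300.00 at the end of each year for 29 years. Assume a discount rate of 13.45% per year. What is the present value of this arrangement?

This is an ordinary annuity: 29 payments of €47,300.00 at the end of each year.
Periodic rate r = 0.1345 per year.
PV = PMT × [(1 − (1+r)^−n)/r] = 47,300 × [1 − (1+r)^−29] / r = €342,619.53

€342,619.53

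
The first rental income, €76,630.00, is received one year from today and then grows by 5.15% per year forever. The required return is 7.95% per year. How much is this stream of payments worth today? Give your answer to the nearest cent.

Periodic rate r = 0.0795 per year.
Growing perpetuity (Gordon): PV = PMT₁ / (r − g) = 76,630 / (r − 0.0515) = €2,736,785.71.

€2,736,785.71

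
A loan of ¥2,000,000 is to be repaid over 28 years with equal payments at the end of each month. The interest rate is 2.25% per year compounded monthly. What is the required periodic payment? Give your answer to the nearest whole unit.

¥8,028

Level ordinary annuity; solve PV = PMT × [(1 − (1+r)^−n)/r] for PMT.
Periodic rate r = 0.0225/12 per month; n is counted in months.
With n = 336: PMT = 2,000,000 / ([(1 − (1+r)^−n)/r]) = ¥8,028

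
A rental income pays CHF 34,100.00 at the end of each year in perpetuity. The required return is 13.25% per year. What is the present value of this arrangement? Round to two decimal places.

Periodic rate r = 0.1325 per year.
Level perpetuity: PV = PMT / r = 34,100 / (0.1325) = CHF 257,358.49.

CHF 257,358.49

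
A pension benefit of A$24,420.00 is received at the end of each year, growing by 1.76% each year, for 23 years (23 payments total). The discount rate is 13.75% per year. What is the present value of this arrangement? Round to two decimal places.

A$187,954.62

Periodic rate r = 0.1375 per year.
Growing ordinary annuity: PV = PMT₁ × [1 − ((1+g)/(1+r))^n] / (r − g) = 24,420 × [1 − ((1+0.0176)/(1+r))^23] / (r − 0.0176) = A$187,954.62.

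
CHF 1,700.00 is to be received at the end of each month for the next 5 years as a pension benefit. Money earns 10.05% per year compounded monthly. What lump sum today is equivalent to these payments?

CHF 79,918.56

This is an ordinary annuity: 60 payments of CHF 1,700.00 at the end of each month.
Periodic rate r = 0.1005/12 per month; n is counted in months.
PV = PMT × [(1 − (1+r)^−n)/r] = 1,700 × [1 − (1+r)^−60] / r = CHF 79,918.56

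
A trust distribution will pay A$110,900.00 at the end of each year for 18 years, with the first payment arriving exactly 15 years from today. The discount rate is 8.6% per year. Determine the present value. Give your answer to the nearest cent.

Ordinary annuity of 18 payments, first payment at period 15.
Periodic rate r = 0.086 per year.
The ordinary-annuity PV formula values the stream one period before the first payment (period 14); discount that back 14 periods:
PV₀ = 110,900 × [1 − (1+r)^−18] / r × (1+r)^−14 = A$314,251.49

A$314,251.49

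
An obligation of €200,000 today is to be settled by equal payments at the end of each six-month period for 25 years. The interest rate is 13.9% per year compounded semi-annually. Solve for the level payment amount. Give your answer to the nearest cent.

€14,400.42

Level ordinary annuity; solve PV = PMT × [(1 − (1+r)^−n)/r] for PMT.
Periodic rate r = 0.139/2 per half-year; n is counted in half-years.
With n = 50: PMT = 200,000 / ([(1 − (1+r)^−n)/r]) = €14,400.42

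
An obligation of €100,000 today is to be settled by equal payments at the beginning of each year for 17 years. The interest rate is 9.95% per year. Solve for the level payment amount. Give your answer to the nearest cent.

€11,303.20

Level annuity due; solve PV = PMT × [(1 − (1+r)^−n)/r] × (1+r) for PMT.
Periodic rate r = 0.0995 per year.
With n = 17: PMT = 100,000 / ([(1 − (1+r)^−n)/r] × (1+r)) = €11,303.20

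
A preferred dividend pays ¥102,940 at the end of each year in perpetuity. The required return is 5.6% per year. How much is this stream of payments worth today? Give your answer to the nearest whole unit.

Periodic rate r = 0.056 per year.
Level perpetuity: PV = PMT / r = 102,940 / (0.056) = ¥1,838,214.

¥1,838,214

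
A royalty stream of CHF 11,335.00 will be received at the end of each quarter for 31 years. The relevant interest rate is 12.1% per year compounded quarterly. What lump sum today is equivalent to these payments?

CHF 365,403.72

This is an ordinary annuity: 124 payments of CHF 11,335.00 at the end of each quarter.
Periodic rate r = 0.121/4 per quarter; n is counted in quarters.
PV = PMT × [(1 − (1+r)^−n)/r] = 11,335 × [1 − (1+r)^−124] / r = CHF 365,403.72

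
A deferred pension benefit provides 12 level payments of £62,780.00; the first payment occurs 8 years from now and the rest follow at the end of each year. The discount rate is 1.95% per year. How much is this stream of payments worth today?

£581,754.33

Ordinary annuity of 12 payments, first payment at period 8.
Periodic rate r = 0.0195 per year.
The ordinary-annuity PV formula values the stream one period before the first payment (period 7); discount that back 7 periods:
PV₀ = 62,780 × [1 − (1+r)^−12] / r × (1+r)^−7 = £581,754.33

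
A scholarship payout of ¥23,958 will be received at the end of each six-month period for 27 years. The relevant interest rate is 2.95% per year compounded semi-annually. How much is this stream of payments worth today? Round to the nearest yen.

¥887,607

This is an ordinary annuity: 54 payments of ¥23,958 at the end of each six-month period.
Periodic rate r = 0.0295/2 per half-year; n is counted in half-years.
PV = PMT × [(1 − (1+r)^−n)/r] = 23,958 × [1 − (1+r)^−54] / r = ¥887,607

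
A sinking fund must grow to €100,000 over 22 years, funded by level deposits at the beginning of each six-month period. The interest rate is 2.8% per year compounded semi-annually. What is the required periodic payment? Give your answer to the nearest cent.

€1,636.61

Level annuity due; solve FV = PMT × [((1+r)^n − 1)/r] × (1+r) for PMT.
Periodic rate r = 0.028/2 per half-year; n is counted in half-years.
With n = 44: PMT = 100,000 / ([((1+r)^n − 1)/r] × (1+r)) = €1,636.61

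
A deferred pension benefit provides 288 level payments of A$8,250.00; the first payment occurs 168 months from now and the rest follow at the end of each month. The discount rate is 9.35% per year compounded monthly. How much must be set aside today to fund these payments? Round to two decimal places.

Ordinary annuity of 288 payments, first payment at period 168.
Periodic rate r = 0.0935/12 per month; n is counted in months.
The ordinary-annuity PV formula values the stream one period before the first payment (period 167); discount that back 167 periods:
PV₀ = 8,250 × [1 − (1+r)^−288] / r × (1+r)^−167 = A$258,688.56

A$258,688.56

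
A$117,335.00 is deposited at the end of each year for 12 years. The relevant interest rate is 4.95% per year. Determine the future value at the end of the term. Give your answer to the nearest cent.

A$1,862,239.49

This is an ordinary annuity: 12 deposits of A$117,335.00 at the end of each year.
Periodic rate r = 0.0495 per year.
FV = PMT × [((1+r)^n − 1)/r] = 117,335 × [(1+r)^12 − 1] / r = A$1,862,239.49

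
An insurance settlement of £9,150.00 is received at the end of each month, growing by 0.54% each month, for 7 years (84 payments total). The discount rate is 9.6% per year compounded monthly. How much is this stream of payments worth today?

£686,345.12

Periodic rate r = 0.096/12 per month; n is counted in months.
Growing ordinary annuity: PV = PMT₁ × [1 − ((1+g)/(1+r))^n] / (r − g) = 9,150 × [1 − ((1+0.0054)/(1+r))^84] / (r − 0.0054) = £686,345.12.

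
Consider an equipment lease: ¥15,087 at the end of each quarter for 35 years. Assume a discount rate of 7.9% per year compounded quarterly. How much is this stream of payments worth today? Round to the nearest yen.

This is an ordinary annuity: 140 payments of ¥15,087 at the end of each quarter.
Periodic rate r = 0.079/4 per quarter; n is counted in quarters.
PV = PMT × [(1 − (1+r)^−n)/r] = 15,087 × [1 − (1+r)^−140] / r = ¥714,477

¥714,477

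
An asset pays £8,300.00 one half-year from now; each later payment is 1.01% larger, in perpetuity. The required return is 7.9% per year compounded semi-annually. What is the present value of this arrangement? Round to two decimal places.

£282,312.93

Periodic rate r = 0.079/2 per half-year.
Growing perpetuity (Gordon): PV = PMT₁ / (r − g) = 8,300 / (r − 0.0101) = £282,312.93.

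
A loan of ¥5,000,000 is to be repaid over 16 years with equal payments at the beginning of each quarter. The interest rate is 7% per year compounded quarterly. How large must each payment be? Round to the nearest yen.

¥128,247

Level annuity due; solve PV = PMT × [(1 − (1+r)^−n)/r] × (1+r) for PMT.
Periodic rate r = 0.07/4 per quarter; n is counted in quarters.
With n = 64: PMT = 5,000,000 / ([(1 − (1+r)^−n)/r] × (1+r)) = ¥128,247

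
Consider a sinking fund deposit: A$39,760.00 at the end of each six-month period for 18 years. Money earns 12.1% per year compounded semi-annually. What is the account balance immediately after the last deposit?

This is an ordinary annuity: 36 deposits of A$39,760.00 at the end of each six-month period.
Periodic rate r = 0.121/2 per half-year; n is counted in half-years.
FV = PMT × [((1+r)^n − 1)/r] = 39,760 × [(1+r)^36 − 1] / r = A$4,788,779.66

A$4,788,779.66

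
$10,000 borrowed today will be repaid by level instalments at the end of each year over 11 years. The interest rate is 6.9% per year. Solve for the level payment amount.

$1,326.93

Level ordinary annuity; solve PV = PMT × [(1 − (1+r)^−n)/r] for PMT.
Periodic rate r = 0.069 per year.
With n = 11: PMT = 10,000 / ([(1 − (1+r)^−n)/r]) = $1,326.93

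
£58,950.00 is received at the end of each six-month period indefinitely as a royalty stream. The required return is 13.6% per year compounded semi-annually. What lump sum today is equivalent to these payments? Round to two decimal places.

Periodic rate r = 0.136/2 per half-year.
Level perpetuity: PV = PMT / r = 58,950 / (0.136/2) = £866,911.76.

£866,911.76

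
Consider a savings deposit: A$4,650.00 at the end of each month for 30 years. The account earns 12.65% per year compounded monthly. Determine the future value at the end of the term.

This is an ordinary annuity: 360 deposits of A$4,650.00 at the end of each month.
Periodic rate r = 0.1265/12 per month; n is counted in months.
FV = PMT × [((1+r)^n − 1)/r] = 4,650 × [(1+r)^360 − 1] / r = A$18,792,675.47

A$18,792,675.47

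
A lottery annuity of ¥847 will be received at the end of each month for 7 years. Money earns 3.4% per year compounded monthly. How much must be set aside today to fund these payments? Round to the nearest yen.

This is an ordinary annuity: 84 payments of ¥847 at the end of each month.
Periodic rate r = 0.034/12 per month; n is counted in months.
PV = PMT × [(1 − (1+r)^−n)/r] = 847 × [1 − (1+r)^−84] / r = ¥63,236

¥63,236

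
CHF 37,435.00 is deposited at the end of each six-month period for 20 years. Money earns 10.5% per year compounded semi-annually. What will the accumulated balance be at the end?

CHF 4,807,761.28

This is an ordinary annuity: 40 deposits of CHF 37,435.00 at the end of each six-month period.
Periodic rate r = 0.105/2 per half-year; n is counted in half-years.
FV = PMT × [((1+r)^n − 1)/r] = 37,435 × [(1+r)^40 − 1] / r = CHF 4,807,761.28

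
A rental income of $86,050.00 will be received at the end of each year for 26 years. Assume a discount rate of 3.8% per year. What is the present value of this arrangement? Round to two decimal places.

$1,405,784.31

This is an ordinary annuity: 26 payments of $86,050.00 at the end of each year.
Periodic rate r = 0.038 per year.
PV = PMT × [(1 − (1+r)^−n)/r] = 86,050 × [1 − (1+r)^−26] / r = $1,405,784.31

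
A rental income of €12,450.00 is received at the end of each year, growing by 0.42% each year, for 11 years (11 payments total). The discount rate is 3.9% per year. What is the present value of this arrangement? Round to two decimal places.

€111,811.65

Periodic rate r = 0.039 per year.
Growing ordinary annuity: PV = PMT₁ × [1 − ((1+g)/(1+r))^n] / (r − g) = 12,450 × [1 − ((1+0.0042)/(1+r))^11] / (r − 0.0042) = €111,811.65.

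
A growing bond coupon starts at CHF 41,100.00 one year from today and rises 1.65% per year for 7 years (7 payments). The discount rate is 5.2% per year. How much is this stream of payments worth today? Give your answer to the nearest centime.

Periodic rate r = 0.052 per year.
Growing ordinary annuity: PV = PMT₁ × [1 − ((1+g)/(1+r))^n] / (r − g) = 41,100 × [1 − ((1+0.0165)/(1+r))^7] / (r − 0.0165) = CHF 247,298.85.

CHF 247,298.85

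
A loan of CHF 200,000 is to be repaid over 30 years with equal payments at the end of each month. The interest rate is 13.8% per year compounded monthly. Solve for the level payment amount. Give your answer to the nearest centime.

Level ordinary annuity; solve PV = PMT × [(1 − (1+r)^−n)/r] for PMT.
Periodic rate r = 0.138/12 per month; n is counted in months.
With n = 360: PMT = 200,000 / ([(1 − (1+r)^−n)/r]) = CHF 2,338.12

CHF 2,338.12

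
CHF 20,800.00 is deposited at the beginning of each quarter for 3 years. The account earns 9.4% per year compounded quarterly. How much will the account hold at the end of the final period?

CHF 291,213.06

This is an annuity due: 12 deposits of CHF 20,800.00 at the beginning of each quarter.
Periodic rate r = 0.094/4 per quarter; n is counted in quarters.
FV = PMT × [((1+r)^n − 1)/r] × (1+r) = 20,800 × [(1+r)^12 − 1] / r × (1+r) = CHF 291,213.06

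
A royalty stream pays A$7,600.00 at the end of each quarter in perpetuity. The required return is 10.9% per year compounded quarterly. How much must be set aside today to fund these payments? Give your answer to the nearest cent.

A$278,899.08

Periodic rate r = 0.109/4 per quarter.
Level perpetuity: PV = PMT / r = 7,600 / (0.109/4) = A$278,899.08.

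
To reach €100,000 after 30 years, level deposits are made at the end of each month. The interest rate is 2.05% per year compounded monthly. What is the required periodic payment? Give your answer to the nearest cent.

Level ordinary annuity; solve FV = PMT × [((1+r)^n − 1)/r] for PMT.
Periodic rate r = 0.0205/12 per month; n is counted in months.
With n = 360: PMT = 100,000 / ([((1+r)^n − 1)/r]) = €201.29

€201.29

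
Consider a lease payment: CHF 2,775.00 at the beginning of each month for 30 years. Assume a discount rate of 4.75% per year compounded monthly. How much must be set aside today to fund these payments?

This is an annuity due: 360 payments of CHF 2,775.00 at the beginning of each month.
Periodic rate r = 0.0475/12 per month; n is counted in months.
PV = PMT × [(1 − (1+r)^−n)/r] × (1+r) = 2,775 × [1 − (1+r)^−360] / r × (1+r) = CHF 534,074.30

CHF 534,074.30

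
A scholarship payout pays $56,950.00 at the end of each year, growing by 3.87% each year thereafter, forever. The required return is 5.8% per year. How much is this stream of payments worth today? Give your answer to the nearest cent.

$2,950,777.20

Periodic rate r = 0.058 per year.
Growing perpetuity (Gordon): PV = PMT₁ / (r − g) = 56,950 / (r − 0.0387) = $2,950,777.20.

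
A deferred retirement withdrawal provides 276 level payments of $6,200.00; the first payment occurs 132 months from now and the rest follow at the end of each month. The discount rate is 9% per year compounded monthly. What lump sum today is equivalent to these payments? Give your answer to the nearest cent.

$271,119.53

Ordinary annuity of 276 payments, first payment at period 132.
Periodic rate r = 0.09/12 per month; n is counted in months.
The ordinary-annuity PV formula values the stream one period before the first payment (period 131); discount that back 131 periods:
PV₀ = 6,200 × [1 − (1+r)^−276] / r × (1+r)^−131 = $271,119.53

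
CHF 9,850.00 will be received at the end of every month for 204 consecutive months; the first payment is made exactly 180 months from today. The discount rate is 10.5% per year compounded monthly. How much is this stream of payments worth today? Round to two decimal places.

Ordinary annuity of 204 payments, first payment at period 180.
Periodic rate r = 0.105/12 per month; n is counted in months.
The ordinary-annuity PV formula values the stream one period before the first payment (period 179); discount that back 179 periods:
PV₀ = 9,850 × [1 − (1+r)^−204] / r × (1+r)^−179 = CHF 196,661.49

CHF 196,661.49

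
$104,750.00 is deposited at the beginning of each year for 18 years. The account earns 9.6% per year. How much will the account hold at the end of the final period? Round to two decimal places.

$5,031,168.14

This is an annuity due: 18 deposits of $104,750.00 at the beginning of each year.
Periodic rate r = 0.096 per year.
FV = PMT × [((1+r)^n − 1)/r] × (1+r) = 104,750 × [(1+r)^18 − 1] / r × (1+r) = $5,031,168.14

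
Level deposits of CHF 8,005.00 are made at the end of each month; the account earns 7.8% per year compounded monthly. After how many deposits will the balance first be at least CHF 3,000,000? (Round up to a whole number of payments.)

Periodic rate r = 0.078/12 per month; n is counted in months.
Ordinary annuity FV: 3,000,000 = 8,005 × [((1+r)^n − 1)/r].
(1+r)^n = 1 + 3,000,000 × r / 8,005, so n = ln(1 + 3,000,000·r/8,005) / ln(1+r) = 190.51.
Round up to a whole number of payments: n = 191.

191 payments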